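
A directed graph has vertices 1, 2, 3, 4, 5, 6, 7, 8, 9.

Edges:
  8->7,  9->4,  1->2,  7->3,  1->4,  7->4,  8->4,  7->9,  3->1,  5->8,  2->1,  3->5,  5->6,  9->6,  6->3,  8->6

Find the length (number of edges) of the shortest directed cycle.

2

For each vertex v, BFS finds the shortest path from v back to v.
The shortest such closed walk is 1 → 2 → 1, length 2.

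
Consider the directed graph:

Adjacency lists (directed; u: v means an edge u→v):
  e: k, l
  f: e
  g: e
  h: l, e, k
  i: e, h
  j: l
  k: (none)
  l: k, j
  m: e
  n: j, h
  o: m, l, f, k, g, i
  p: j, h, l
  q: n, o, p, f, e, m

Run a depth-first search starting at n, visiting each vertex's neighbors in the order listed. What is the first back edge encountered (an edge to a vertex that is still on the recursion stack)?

DFS from n (visiting each vertex's neighbors in the order listed); mark gray on enter, black on exit:
n gray
  j gray
    l gray
      k gray
      k black
      l→j: j is gray → back edge
First back edge: l → j.

l->j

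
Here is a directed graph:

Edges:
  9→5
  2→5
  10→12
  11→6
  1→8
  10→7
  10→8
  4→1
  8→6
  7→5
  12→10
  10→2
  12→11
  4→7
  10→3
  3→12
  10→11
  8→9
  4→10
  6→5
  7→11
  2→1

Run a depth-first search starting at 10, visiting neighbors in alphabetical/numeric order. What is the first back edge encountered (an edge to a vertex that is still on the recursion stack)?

12->10

DFS from 10 (visiting neighbors in alphabetical/numeric order); mark gray on enter, black on exit:
10 gray
  2 gray
    1 gray
      8 gray
        6 gray
          5 gray
          5 black
        6 black
        9 gray
          9→5: 5 black — skip
        9 black
      8 black
    1 black
    2→5: 5 black — skip
  2 black
  3 gray
    12 gray
      12→10: 10 is gray → back edge
First back edge: 12 → 10.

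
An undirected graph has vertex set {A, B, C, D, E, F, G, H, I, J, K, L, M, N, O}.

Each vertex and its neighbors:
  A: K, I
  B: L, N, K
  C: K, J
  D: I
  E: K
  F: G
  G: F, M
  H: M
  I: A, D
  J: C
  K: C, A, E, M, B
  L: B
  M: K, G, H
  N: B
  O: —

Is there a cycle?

DFS, tracking each vertex's parent; an edge to a visited non-parent vertex closes a cycle.
Start from F:
visit F (parent –)
  visit G (parent F)
    G–F: parent, skip
    visit M (parent G)
      visit K (parent M)
        visit C (parent K)
          C–K: parent, skip
          visit J (parent C)
            J–C: parent, skip
        visit A (parent K)
          A–K: parent, skip
          visit I (parent A)
            I–A: parent, skip
            visit D (parent I)
              D–I: parent, skip
        visit E (parent K)
          E–K: parent, skip
        K–M: parent, skip
        visit B (parent K)
          visit L (parent B)
            L–B: parent, skip
          visit N (parent B)
            N–B: parent, skip
          B–K: parent, skip
      M–G: parent, skip
      visit H (parent M)
        H–M: parent, skip
visit O (parent –)
No non-parent visited neighbor found — the graph is a forest.

No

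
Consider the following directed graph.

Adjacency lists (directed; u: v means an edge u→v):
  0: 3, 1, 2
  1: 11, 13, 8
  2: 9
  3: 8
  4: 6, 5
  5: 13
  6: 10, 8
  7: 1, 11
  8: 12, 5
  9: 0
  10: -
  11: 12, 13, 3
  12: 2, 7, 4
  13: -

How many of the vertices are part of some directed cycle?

A vertex is on a directed cycle iff it belongs to a strongly connected component of size ≥ 2 (or has a self-loop).
The vertices on cycles are {0, 1, 2, 3, 4, 6, 7, 8, 9, 11, 12} — 11 in total.

11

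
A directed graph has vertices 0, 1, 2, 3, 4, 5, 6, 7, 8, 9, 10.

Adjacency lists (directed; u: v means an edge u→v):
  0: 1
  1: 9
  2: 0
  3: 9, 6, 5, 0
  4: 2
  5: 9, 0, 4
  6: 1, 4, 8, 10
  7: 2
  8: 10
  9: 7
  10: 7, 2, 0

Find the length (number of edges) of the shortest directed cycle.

For each vertex v, BFS finds the shortest path from v back to v.
The shortest such closed walk is 1 → 9 → 7 → 2 → 0 → 1, length 5.

5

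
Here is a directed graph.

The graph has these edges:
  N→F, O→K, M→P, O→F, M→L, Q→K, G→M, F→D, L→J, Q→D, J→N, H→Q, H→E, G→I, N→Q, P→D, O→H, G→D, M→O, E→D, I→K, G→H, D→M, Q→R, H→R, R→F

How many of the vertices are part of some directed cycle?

A vertex is on a directed cycle iff it belongs to a strongly connected component of size ≥ 2 (or has a self-loop).
The vertices on cycles are {D, E, F, H, J, L, M, N, O, P, Q, R} — 12 in total.

12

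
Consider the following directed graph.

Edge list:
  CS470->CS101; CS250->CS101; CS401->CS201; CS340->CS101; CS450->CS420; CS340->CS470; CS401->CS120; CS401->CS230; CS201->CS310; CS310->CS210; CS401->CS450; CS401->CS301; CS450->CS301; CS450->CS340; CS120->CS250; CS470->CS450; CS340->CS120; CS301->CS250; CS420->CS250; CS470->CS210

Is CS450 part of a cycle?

Yes

CS450 is on a cycle iff CS450 can reach itself via ≥1 edge.
CS450 → CS340 → CS470 → CS450 — yes.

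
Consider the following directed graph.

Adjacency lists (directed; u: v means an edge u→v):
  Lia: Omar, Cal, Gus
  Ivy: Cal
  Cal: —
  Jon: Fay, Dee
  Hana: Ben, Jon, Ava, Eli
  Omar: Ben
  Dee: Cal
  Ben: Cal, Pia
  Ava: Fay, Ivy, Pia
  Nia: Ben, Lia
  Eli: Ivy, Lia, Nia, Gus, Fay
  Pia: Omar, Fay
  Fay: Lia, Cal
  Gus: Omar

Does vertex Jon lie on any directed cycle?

No

Jon lies on a cycle iff there is a path from Jon back to itself.
Exploring from Jon, it never reaches itself; equivalently, its strongly connected component is a singleton.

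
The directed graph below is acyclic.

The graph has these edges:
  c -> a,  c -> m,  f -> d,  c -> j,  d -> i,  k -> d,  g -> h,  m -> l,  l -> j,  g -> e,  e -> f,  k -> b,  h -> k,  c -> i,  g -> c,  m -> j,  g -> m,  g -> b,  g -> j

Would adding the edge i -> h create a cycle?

Yes

Adding i→h creates a cycle iff h can already reach i.
Path from h: h → k → d → i.
So h → … → i → h is a cycle.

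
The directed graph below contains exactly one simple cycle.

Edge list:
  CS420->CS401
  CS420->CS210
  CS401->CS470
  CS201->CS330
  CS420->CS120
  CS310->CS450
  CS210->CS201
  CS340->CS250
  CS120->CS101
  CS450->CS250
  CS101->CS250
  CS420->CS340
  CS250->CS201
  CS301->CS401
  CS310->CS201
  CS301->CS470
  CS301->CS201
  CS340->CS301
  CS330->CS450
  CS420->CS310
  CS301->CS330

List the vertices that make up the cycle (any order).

DFS with gray/black marking from CS201:
CS201 gray
  CS330 gray
    CS450 gray
      CS250 gray
        CS250→CS201: CS201 is gray → back edge
Back edge closes the cycle CS201 → CS330 → CS450 → CS250 → CS201; its vertices are {CS201, CS250, CS330, CS450}.

CS201, CS250, CS330, CS450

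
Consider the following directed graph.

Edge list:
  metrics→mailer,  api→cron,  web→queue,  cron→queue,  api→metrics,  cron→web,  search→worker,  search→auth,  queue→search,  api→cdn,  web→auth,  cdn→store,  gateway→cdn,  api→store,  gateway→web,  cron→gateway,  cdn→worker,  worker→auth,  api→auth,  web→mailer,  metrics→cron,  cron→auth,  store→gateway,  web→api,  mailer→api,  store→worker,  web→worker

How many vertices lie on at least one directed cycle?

8

A vertex is on a directed cycle iff it belongs to a strongly connected component of size ≥ 2 (or has a self-loop).
The vertices on cycles are {api, cdn, web, cron, store, mailer, gateway, metrics} — 8 in total.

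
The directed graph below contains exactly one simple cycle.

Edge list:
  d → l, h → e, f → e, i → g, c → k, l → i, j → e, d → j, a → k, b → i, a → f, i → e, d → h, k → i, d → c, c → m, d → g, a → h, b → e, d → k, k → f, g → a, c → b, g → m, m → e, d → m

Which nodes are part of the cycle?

a, g, i, k

DFS with gray/black marking from g:
g gray
  a gray
    k gray
      f gray
        e gray
        e black
      f black
      i gray
        i→e: e black — skip
        i→g: g is gray → back edge
Back edge closes the cycle g → a → k → i → g; its vertices are {a, g, i, k}.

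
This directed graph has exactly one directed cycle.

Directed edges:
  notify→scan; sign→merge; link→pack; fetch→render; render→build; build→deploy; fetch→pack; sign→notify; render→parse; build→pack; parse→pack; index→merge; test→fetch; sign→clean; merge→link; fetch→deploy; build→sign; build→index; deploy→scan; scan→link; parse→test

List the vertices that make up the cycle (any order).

test, fetch, parse, render

DFS with gray/black marking from render:
render gray
  parse gray
    test gray
      fetch gray
        fetch→render: render is gray → back edge
Back edge closes the cycle render → parse → test → fetch → render; its vertices are {test, fetch, parse, render}.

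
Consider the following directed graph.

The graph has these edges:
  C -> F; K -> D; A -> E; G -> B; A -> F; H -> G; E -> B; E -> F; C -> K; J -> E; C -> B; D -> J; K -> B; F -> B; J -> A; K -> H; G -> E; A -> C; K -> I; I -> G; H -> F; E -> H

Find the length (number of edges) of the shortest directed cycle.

For each vertex v, BFS finds the shortest path from v back to v.
The shortest such closed walk is H → G → E → H, length 3.

3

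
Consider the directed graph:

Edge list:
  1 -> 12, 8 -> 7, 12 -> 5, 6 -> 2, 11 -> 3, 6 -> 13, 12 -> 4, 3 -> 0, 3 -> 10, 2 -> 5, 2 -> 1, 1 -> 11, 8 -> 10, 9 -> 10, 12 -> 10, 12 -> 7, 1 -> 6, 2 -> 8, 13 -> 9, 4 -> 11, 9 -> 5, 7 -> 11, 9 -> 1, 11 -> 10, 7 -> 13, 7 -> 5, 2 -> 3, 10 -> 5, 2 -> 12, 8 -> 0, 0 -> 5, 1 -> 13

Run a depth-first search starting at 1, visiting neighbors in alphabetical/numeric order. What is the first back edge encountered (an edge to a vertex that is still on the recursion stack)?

DFS from 1 (visiting neighbors in alphabetical/numeric order); mark gray on enter, black on exit:
1 gray
  6 gray
    2 gray
      2→1: 1 is gray → back edge
First back edge: 2 → 1.

2->1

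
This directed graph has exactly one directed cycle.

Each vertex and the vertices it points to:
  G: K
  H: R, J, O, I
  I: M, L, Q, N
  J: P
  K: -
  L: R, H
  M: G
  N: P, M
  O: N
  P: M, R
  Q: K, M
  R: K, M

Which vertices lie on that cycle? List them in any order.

H, I, L

DFS with gray/black marking from H:
H gray
  R gray
    K gray
    K black
    M gray
      G gray
        G→K: K black — skip
      G black
    M black
  R black
  J gray
    P gray
      P→M: M black — skip
      P→R: R black — skip
    P black
  J black
  O gray
    N gray
      N→P: P black — skip
      N→M: M black — skip
    N black
  O black
  I gray
    I→M: M black — skip
    L gray
      L→R: R black — skip
      L→H: H is gray → back edge
Back edge closes the cycle H → I → L → H; its vertices are {H, I, L}.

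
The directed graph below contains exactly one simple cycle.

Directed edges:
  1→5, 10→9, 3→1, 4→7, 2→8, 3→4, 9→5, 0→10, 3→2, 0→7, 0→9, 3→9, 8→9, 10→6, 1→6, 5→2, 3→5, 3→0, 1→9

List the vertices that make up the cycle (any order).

2, 5, 8, 9

DFS with gray/black marking from 5:
5 gray
  2 gray
    8 gray
      9 gray
        9→5: 5 is gray → back edge
Back edge closes the cycle 5 → 2 → 8 → 9 → 5; its vertices are {2, 5, 8, 9}.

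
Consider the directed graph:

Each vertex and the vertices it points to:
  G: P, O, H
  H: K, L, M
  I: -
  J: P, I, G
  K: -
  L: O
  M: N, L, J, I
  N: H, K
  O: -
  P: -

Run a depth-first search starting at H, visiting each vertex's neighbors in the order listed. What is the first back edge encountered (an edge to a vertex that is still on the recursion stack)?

N→H

DFS from H (visiting each vertex's neighbors in the order listed); mark gray on enter, black on exit:
H gray
  K gray
  K black
  L gray
    O gray
    O black
  L black
  M gray
    N gray
      N→H: H is gray → back edge
First back edge: N → H.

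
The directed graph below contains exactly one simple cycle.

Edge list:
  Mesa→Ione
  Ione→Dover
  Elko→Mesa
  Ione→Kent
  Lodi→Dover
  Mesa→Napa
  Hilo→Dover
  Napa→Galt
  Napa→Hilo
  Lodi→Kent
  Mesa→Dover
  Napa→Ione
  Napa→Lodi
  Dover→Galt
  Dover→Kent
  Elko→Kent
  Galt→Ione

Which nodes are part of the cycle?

DFS with gray/black marking from Galt:
Galt gray
  Ione gray
    Dover gray
      Kent gray
      Kent black
      Dover→Galt: Galt is gray → back edge
Back edge closes the cycle Galt → Ione → Dover → Galt; its vertices are {Galt, Ione, Dover}.

Galt, Ione, Dover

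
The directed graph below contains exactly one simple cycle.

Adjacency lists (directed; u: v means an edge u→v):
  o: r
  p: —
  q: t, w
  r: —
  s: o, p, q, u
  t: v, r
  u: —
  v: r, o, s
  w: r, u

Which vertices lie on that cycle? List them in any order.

q, s, t, v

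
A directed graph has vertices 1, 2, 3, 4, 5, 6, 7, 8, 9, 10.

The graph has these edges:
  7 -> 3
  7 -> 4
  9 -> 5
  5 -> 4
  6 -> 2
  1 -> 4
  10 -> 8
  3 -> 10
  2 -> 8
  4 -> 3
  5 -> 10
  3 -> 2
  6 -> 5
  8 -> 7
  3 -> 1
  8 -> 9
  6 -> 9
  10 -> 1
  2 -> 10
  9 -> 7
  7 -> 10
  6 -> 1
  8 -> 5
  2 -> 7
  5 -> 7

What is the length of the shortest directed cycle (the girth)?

For each vertex v, BFS finds the shortest path from v back to v.
The shortest such closed walk is 2 → 7 → 3 → 2, length 3.

3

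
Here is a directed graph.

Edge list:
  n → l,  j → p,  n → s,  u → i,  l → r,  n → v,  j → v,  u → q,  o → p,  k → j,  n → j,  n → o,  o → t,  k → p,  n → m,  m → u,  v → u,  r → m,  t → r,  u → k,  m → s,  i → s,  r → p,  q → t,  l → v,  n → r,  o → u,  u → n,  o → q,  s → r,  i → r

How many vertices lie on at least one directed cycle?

A vertex is on a directed cycle iff it belongs to a strongly connected component of size ≥ 2 (or has a self-loop).
The vertices on cycles are {i, j, k, l, m, n, o, q, r, s, t, u, v} — 13 in total.

13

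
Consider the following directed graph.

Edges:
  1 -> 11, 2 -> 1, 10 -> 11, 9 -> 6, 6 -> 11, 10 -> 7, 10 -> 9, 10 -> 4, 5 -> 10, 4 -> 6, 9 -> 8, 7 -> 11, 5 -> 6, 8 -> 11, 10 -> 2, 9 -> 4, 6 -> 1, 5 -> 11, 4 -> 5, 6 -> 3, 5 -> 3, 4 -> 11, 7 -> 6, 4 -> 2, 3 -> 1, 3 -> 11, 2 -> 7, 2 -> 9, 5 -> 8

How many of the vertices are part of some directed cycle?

A vertex is on a directed cycle iff it belongs to a strongly connected component of size ≥ 2 (or has a self-loop).
The vertices on cycles are {2, 4, 5, 9, 10} — 5 in total.

5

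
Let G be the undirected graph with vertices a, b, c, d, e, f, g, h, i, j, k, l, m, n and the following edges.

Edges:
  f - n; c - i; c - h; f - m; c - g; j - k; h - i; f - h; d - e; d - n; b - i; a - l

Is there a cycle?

DFS, tracking each vertex's parent; an edge to a visited non-parent vertex closes a cycle.
Start from a:
visit a (parent –)
  visit l (parent a)
    l–a: parent, skip
visit b (parent –)
  visit i (parent b)
    i–b: parent, skip
    visit c (parent i)
      visit g (parent c)
        g–c: parent, skip
      c–i: parent, skip
      visit h (parent c)
        visit f (parent h)
          f–h: parent, skip
          visit m (parent f)
            m–f: parent, skip
          visit n (parent f)
            visit d (parent n)
              visit e (parent d)
                e–d: parent, skip
              d–n: parent, skip
            n–f: parent, skip
        h–c: parent, skip
        h–i: i visited and ≠ parent → cycle
Cycle: i – c – h – i.

Yes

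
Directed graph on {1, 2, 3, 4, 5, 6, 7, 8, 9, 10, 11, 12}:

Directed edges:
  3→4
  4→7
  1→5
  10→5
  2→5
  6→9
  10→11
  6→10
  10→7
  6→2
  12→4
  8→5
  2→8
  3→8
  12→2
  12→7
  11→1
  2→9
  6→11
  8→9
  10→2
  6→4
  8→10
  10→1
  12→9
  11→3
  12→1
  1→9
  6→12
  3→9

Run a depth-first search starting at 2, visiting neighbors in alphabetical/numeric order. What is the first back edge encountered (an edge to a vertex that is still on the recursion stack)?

10->2

DFS from 2 (visiting neighbors in alphabetical/numeric order); mark gray on enter, black on exit:
2 gray
  5 gray
  5 black
  8 gray
    8→5: 5 black — skip
    9 gray
    9 black
    10 gray
      1 gray
        1→5: 5 black — skip
        1→9: 9 black — skip
      1 black
      10→2: 2 is gray → back edge
First back edge: 10 → 2.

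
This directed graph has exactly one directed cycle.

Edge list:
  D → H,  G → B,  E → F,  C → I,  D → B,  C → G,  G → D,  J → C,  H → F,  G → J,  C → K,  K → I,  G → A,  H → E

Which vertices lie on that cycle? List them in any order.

C, G, J

DFS with gray/black marking from C:
C gray
  K gray
    I gray
    I black
  K black
  G gray
    A gray
    A black
    D gray
      B gray
      B black
      H gray
        F gray
        F black
        E gray
          E→F: F black — skip
        E black
      H black
    D black
    G→B: B black — skip
    J gray
      J→C: C is gray → back edge
Back edge closes the cycle C → G → J → C; its vertices are {C, G, J}.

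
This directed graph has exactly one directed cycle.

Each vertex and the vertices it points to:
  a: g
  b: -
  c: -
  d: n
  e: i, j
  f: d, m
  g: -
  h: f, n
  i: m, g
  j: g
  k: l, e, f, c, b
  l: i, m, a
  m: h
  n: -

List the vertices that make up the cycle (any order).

f, h, m

DFS with gray/black marking from f:
f gray
  d gray
    n gray
    n black
  d black
  m gray
    h gray
      h→f: f is gray → back edge
Back edge closes the cycle f → m → h → f; its vertices are {f, h, m}.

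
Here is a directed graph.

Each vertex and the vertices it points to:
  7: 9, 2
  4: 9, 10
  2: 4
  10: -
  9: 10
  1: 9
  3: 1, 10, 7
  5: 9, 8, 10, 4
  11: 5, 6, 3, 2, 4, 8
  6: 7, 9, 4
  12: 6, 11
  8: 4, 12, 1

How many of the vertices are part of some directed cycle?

A vertex is on a directed cycle iff it belongs to a strongly connected component of size ≥ 2 (or has a self-loop).
The vertices on cycles are {5, 8, 11, 12} — 4 in total.

4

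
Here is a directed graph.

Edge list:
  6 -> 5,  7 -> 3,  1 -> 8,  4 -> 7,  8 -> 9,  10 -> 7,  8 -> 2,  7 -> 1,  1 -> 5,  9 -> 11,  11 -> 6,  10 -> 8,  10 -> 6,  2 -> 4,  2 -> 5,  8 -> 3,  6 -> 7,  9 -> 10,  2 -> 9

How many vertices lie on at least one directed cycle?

A vertex is on a directed cycle iff it belongs to a strongly connected component of size ≥ 2 (or has a self-loop).
The vertices on cycles are {1, 2, 4, 6, 7, 8, 9, 10, 11} — 9 in total.

9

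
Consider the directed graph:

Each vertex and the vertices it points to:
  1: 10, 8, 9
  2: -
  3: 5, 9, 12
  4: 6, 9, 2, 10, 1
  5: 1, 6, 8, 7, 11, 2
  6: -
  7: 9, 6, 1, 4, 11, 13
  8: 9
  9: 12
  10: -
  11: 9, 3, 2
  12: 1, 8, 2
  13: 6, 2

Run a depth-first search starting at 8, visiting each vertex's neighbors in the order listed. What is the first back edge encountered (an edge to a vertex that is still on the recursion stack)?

DFS from 8 (visiting each vertex's neighbors in the order listed); mark gray on enter, black on exit:
8 gray
  9 gray
    12 gray
      1 gray
        10 gray
        10 black
        1→8: 8 is gray → back edge
First back edge: 1 → 8.

1→8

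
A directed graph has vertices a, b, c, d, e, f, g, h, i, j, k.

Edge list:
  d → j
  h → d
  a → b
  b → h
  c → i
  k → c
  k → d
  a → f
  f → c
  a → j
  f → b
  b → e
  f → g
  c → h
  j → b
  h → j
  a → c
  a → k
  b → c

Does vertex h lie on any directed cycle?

Yes

h is on a cycle iff h can reach itself via ≥1 edge.
h → j → b → h — yes.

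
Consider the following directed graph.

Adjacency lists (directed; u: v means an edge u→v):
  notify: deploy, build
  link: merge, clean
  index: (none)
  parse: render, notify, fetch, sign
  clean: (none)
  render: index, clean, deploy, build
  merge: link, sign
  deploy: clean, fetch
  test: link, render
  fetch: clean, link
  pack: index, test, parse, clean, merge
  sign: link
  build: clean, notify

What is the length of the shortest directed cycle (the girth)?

2

For each vertex v, BFS finds the shortest path from v back to v.
The shortest such closed walk is merge → link → merge, length 2.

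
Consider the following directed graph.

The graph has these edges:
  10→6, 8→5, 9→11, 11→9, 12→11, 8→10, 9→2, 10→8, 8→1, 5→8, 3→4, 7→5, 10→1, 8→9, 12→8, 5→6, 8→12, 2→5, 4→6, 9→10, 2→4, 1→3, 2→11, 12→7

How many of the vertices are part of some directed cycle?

8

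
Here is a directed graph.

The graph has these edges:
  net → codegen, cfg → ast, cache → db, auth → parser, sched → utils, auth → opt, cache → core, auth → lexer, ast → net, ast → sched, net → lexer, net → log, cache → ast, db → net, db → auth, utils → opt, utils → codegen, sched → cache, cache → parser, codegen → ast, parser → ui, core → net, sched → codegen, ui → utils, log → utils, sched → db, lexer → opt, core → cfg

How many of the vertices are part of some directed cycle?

A vertex is on a directed cycle iff it belongs to a strongly connected component of size ≥ 2 (or has a self-loop).
The vertices on cycles are {db, ui, ast, cfg, log, net, auth, core, cache, sched, utils, parser, codegen} — 13 in total.

13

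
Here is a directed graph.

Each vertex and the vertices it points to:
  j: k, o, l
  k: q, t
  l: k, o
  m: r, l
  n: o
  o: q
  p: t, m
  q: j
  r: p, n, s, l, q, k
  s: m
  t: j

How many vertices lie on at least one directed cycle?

10

A vertex is on a directed cycle iff it belongs to a strongly connected component of size ≥ 2 (or has a self-loop).
The vertices on cycles are {j, k, l, m, o, p, q, r, s, t} — 10 in total.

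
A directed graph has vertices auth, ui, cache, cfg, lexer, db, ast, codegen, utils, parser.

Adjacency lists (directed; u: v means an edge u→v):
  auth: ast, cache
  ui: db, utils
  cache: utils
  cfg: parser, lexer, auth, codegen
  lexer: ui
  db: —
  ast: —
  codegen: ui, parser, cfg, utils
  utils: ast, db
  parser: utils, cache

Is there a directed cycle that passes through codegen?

Yes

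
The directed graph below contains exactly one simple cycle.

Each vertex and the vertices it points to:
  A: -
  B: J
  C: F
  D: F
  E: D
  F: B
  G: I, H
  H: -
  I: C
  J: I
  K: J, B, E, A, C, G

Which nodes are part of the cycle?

DFS with gray/black marking from B:
B gray
  J gray
    I gray
      C gray
        F gray
          F→B: B is gray → back edge
Back edge closes the cycle B → J → I → C → F → B; its vertices are {B, C, F, I, J}.

B, C, F, I, J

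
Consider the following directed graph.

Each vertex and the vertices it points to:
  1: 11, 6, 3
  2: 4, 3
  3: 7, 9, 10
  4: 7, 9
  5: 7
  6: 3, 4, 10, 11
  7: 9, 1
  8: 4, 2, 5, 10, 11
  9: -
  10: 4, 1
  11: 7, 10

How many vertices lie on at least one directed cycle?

A vertex is on a directed cycle iff it belongs to a strongly connected component of size ≥ 2 (or has a self-loop).
The vertices on cycles are {1, 3, 4, 6, 7, 10, 11} — 7 in total.

7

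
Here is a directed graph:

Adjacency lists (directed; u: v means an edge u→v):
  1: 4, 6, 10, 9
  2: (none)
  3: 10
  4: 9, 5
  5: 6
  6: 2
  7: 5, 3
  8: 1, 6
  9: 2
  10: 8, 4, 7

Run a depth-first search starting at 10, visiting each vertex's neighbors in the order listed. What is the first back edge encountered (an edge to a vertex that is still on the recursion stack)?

1→10

DFS from 10 (visiting each vertex's neighbors in the order listed); mark gray on enter, black on exit:
10 gray
  8 gray
    1 gray
      4 gray
        9 gray
          2 gray
          2 black
        9 black
        5 gray
          6 gray
            6→2: 2 black — skip
          6 black
        5 black
      4 black
      1→6: 6 black — skip
      1→10: 10 is gray → back edge
First back edge: 1 → 10.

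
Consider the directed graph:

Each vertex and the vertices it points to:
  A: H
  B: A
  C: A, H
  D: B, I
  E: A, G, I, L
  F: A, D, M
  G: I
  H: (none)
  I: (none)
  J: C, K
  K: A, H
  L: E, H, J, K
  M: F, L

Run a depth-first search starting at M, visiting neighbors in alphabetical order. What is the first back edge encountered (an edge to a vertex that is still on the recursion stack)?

F->M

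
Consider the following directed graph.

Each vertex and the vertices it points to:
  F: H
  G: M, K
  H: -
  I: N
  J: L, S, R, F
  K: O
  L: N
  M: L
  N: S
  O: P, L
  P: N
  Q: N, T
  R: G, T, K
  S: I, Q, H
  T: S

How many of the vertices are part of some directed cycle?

A vertex is on a directed cycle iff it belongs to a strongly connected component of size ≥ 2 (or has a self-loop).
The vertices on cycles are {I, N, Q, S, T} — 5 in total.

5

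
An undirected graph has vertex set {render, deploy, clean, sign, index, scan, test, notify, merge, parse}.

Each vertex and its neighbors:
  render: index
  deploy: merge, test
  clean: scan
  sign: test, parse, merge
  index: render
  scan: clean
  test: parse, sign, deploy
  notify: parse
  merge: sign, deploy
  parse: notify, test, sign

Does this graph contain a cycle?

Yes

DFS, tracking each vertex's parent; an edge to a visited non-parent vertex closes a cycle.
Start from scan:
visit scan (parent –)
  visit clean (parent scan)
    clean–scan: parent, skip
visit render (parent –)
  visit index (parent render)
    index–render: parent, skip
visit deploy (parent –)
  visit merge (parent deploy)
    visit sign (parent merge)
      visit test (parent sign)
        visit parse (parent test)
          visit notify (parent parse)
            notify–parse: parent, skip
          parse–test: parent, skip
          parse–sign: sign visited and ≠ parent → cycle
Cycle: sign – test – parse – sign.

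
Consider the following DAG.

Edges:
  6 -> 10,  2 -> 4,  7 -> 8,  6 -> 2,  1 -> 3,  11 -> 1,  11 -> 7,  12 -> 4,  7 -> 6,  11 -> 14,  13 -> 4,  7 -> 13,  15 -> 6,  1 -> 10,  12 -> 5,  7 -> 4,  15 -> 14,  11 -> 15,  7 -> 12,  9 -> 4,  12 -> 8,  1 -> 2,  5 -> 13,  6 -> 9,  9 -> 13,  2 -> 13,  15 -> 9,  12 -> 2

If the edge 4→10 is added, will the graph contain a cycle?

Adding 4→10 creates a cycle iff 10 can already reach 4.
Explore from 10: no path reaches 4. The graph stays acyclic.

No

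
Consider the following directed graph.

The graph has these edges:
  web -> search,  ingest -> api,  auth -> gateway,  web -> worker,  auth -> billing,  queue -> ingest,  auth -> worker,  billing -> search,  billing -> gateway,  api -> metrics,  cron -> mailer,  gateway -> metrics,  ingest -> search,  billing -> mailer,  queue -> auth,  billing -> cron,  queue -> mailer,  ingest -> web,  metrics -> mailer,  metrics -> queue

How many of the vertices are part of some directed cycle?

7

A vertex is on a directed cycle iff it belongs to a strongly connected component of size ≥ 2 (or has a self-loop).
The vertices on cycles are {api, auth, queue, ingest, billing, gateway, metrics} — 7 in total.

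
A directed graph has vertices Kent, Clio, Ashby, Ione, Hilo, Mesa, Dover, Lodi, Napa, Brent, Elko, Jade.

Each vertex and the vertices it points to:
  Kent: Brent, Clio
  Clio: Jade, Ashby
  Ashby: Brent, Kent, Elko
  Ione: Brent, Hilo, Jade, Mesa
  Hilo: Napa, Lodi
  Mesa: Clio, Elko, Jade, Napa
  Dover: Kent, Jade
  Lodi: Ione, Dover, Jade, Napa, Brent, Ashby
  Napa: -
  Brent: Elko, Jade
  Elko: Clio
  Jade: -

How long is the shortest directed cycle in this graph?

For each vertex v, BFS finds the shortest path from v back to v.
The shortest such closed walk is Lodi → Ione → Hilo → Lodi, length 3.

3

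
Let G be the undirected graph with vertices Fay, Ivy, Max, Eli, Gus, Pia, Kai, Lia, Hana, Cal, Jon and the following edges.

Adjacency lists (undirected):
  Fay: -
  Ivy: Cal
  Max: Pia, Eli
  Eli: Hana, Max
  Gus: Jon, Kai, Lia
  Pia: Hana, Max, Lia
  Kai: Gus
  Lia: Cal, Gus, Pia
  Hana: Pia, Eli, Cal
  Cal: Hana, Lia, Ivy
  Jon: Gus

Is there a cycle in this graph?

Yes

DFS, tracking each vertex's parent; an edge to a visited non-parent vertex closes a cycle.
Start from Max:
visit Max (parent –)
  visit Pia (parent Max)
    visit Hana (parent Pia)
      Hana–Pia: parent, skip
      visit Eli (parent Hana)
        Eli–Hana: parent, skip
        Eli–Max: Max visited and ≠ parent → cycle
Cycle: Max – Pia – Hana – Eli – Max.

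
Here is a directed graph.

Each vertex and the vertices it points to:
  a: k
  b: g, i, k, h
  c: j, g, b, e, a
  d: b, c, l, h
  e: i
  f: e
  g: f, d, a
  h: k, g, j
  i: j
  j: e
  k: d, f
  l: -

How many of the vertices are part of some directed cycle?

A vertex is on a directed cycle iff it belongs to a strongly connected component of size ≥ 2 (or has a self-loop).
The vertices on cycles are {a, b, c, d, e, g, h, i, j, k} — 10 in total.

10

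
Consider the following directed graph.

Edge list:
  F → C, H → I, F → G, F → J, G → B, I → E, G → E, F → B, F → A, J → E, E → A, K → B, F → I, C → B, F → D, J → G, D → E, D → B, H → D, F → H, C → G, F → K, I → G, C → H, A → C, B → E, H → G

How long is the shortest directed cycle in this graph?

For each vertex v, BFS finds the shortest path from v back to v.
The shortest such closed walk is A → C → G → E → A, length 4.

4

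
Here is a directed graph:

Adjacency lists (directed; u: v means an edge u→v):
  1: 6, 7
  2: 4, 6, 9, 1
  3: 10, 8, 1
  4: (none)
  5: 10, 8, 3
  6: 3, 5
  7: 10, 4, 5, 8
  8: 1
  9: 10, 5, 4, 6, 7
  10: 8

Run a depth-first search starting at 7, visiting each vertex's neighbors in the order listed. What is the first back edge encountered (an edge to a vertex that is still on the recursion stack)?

3→10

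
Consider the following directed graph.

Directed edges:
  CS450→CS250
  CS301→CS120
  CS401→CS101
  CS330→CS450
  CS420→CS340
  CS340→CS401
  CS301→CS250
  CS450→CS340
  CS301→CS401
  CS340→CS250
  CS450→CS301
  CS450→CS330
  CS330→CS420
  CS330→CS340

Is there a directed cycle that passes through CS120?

No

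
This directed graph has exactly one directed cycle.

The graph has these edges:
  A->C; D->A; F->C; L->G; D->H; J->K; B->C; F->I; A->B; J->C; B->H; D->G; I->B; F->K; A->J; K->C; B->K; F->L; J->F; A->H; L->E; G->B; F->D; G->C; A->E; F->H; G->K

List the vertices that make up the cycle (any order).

A, D, F, J

DFS with gray/black marking from F:
F gray
  L gray
    E gray
    E black
    G gray
      C gray
      C black
      B gray
        H gray
        H black
        K gray
          K→C: C black — skip
        K black
        B→C: C black — skip
      B black
      G→K: K black — skip
    G black
  L black
  I gray
    I→B: B black — skip
  I black
  F→H: H black — skip
  F→C: C black — skip
  F→K: K black — skip
  D gray
    D→H: H black — skip
    A gray
      A→H: H black — skip
      J gray
        J→F: F is gray → back edge
Back edge closes the cycle F → D → A → J → F; its vertices are {A, D, F, J}.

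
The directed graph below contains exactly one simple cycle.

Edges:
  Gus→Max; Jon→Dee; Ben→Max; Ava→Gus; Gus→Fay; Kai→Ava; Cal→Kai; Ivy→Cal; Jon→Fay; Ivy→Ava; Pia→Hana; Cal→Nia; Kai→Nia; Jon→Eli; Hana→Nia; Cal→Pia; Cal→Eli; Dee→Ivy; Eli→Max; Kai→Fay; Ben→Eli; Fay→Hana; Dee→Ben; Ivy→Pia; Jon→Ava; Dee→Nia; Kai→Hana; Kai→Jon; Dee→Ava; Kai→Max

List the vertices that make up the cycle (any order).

Cal, Dee, Ivy, Jon, Kai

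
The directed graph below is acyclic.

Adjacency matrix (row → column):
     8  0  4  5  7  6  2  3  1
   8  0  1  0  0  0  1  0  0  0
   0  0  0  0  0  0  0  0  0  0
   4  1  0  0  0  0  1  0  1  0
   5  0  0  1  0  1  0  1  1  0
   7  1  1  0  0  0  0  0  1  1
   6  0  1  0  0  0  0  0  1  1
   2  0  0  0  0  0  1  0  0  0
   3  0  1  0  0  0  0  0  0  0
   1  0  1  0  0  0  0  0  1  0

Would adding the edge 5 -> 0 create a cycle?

No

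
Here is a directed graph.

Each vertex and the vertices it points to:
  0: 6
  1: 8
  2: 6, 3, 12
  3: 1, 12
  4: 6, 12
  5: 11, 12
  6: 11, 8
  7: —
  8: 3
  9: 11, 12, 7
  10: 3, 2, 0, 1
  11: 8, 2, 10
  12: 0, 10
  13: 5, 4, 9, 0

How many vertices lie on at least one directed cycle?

9

A vertex is on a directed cycle iff it belongs to a strongly connected component of size ≥ 2 (or has a self-loop).
The vertices on cycles are {0, 1, 2, 3, 6, 8, 10, 11, 12} — 9 in total.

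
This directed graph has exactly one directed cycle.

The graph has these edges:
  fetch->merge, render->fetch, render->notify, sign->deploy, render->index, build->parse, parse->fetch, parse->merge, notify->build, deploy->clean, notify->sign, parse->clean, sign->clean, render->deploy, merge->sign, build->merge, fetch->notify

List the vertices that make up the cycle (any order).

DFS with gray/black marking from fetch:
fetch gray
  merge gray
    sign gray
      deploy gray
        clean gray
        clean black
      deploy black
      sign→clean: clean black — skip
    sign black
  merge black
  notify gray
    notify→sign: sign black — skip
    build gray
      build→merge: merge black — skip
      parse gray
        parse→clean: clean black — skip
        parse→fetch: fetch is gray → back edge
Back edge closes the cycle fetch → notify → build → parse → fetch; its vertices are {build, fetch, parse, notify}.

build, fetch, parse, notify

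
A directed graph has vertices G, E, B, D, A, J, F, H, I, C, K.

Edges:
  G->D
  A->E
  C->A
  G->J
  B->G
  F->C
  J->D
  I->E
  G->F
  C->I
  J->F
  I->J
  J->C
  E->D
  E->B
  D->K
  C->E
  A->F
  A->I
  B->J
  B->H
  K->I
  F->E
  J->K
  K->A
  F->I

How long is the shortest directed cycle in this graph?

3

For each vertex v, BFS finds the shortest path from v back to v.
The shortest such closed walk is J → C → I → J, length 3.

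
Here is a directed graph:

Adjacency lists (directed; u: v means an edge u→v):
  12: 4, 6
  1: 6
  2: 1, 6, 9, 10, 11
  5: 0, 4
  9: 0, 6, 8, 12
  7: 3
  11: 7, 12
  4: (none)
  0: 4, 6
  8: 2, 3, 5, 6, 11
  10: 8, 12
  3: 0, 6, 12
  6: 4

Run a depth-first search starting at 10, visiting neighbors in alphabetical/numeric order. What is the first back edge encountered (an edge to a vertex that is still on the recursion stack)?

9->8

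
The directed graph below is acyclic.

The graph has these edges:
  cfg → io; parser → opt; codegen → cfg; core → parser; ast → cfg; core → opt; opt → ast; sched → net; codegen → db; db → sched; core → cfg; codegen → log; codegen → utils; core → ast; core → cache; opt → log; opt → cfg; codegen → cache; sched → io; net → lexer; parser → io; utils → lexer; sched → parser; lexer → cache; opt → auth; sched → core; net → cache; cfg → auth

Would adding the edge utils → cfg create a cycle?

No

Adding utils→cfg creates a cycle iff cfg can already reach utils.
Explore from cfg: no path reaches utils. The graph stays acyclic.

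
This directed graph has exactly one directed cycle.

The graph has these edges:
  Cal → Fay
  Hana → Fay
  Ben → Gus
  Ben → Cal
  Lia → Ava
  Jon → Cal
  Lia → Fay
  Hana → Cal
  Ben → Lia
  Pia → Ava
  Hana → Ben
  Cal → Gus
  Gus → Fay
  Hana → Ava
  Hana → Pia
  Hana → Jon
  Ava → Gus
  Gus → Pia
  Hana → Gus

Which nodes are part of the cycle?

Ava, Gus, Pia

DFS with gray/black marking from Pia:
Pia gray
  Ava gray
    Gus gray
      Gus→Pia: Pia is gray → back edge
Back edge closes the cycle Pia → Ava → Gus → Pia; its vertices are {Ava, Gus, Pia}.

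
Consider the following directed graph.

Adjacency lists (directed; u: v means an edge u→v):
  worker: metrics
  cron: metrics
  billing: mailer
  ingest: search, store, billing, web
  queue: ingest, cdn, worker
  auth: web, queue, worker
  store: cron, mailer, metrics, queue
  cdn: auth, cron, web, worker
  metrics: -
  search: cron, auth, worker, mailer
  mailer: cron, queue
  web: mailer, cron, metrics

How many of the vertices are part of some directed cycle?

9

A vertex is on a directed cycle iff it belongs to a strongly connected component of size ≥ 2 (or has a self-loop).
The vertices on cycles are {cdn, web, auth, queue, store, ingest, mailer, search, billing} — 9 in total.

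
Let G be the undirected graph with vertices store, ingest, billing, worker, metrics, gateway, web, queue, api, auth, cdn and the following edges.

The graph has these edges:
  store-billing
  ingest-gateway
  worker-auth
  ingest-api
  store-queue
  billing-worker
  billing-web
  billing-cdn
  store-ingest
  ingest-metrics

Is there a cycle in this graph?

No

DFS, tracking each vertex's parent; an edge to a visited non-parent vertex closes a cycle.
Start from api:
visit api (parent –)
  visit ingest (parent api)
    visit store (parent ingest)
      visit queue (parent store)
        queue–store: parent, skip
      store–ingest: parent, skip
      visit billing (parent store)
        visit cdn (parent billing)
          cdn–billing: parent, skip
        billing–store: parent, skip
        visit web (parent billing)
          web–billing: parent, skip
        visit worker (parent billing)
          worker–billing: parent, skip
          visit auth (parent worker)
            auth–worker: parent, skip
    visit gateway (parent ingest)
      gateway–ingest: parent, skip
    ingest–api: parent, skip
    visit metrics (parent ingest)
      metrics–ingest: parent, skip
No non-parent visited neighbor found — the graph is a forest.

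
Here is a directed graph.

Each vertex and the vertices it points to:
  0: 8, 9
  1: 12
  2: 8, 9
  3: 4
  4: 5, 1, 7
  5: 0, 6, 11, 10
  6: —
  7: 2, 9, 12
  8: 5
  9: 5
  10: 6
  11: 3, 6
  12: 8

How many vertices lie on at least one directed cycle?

A vertex is on a directed cycle iff it belongs to a strongly connected component of size ≥ 2 (or has a self-loop).
The vertices on cycles are {0, 1, 2, 3, 4, 5, 7, 8, 9, 11, 12} — 11 in total.

11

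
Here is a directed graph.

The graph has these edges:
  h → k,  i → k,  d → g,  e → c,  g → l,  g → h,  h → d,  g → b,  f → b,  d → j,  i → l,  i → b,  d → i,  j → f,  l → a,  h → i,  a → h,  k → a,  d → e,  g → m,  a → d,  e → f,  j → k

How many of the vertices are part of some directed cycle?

A vertex is on a directed cycle iff it belongs to a strongly connected component of size ≥ 2 (or has a self-loop).
The vertices on cycles are {a, d, g, h, i, j, k, l} — 8 in total.

8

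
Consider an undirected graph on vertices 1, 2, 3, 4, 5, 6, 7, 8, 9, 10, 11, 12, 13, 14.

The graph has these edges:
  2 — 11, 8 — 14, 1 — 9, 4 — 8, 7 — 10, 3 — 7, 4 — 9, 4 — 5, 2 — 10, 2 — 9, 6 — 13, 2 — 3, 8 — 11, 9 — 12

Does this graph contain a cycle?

Yes

DFS, tracking each vertex's parent; an edge to a visited non-parent vertex closes a cycle.
Start from 13:
visit 13 (parent –)
  visit 6 (parent 13)
    6–13: parent, skip
visit 1 (parent –)
  visit 9 (parent 1)
    visit 4 (parent 9)
      visit 8 (parent 4)
        visit 14 (parent 8)
          14–8: parent, skip
        8–4: parent, skip
        visit 11 (parent 8)
          11–8: parent, skip
          visit 2 (parent 11)
            2–9: 9 visited and ≠ parent → cycle
Cycle: 9 – 4 – 8 – 11 – 2 – 9.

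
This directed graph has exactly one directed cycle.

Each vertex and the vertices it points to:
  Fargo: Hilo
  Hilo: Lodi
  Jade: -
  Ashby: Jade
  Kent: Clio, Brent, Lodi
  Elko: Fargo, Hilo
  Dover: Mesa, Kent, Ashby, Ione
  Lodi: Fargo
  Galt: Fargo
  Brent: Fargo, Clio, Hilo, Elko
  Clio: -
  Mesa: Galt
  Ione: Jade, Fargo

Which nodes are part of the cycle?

DFS with gray/black marking from Lodi:
Lodi gray
  Fargo gray
    Hilo gray
      Hilo→Lodi: Lodi is gray → back edge
Back edge closes the cycle Lodi → Fargo → Hilo → Lodi; its vertices are {Hilo, Lodi, Fargo}.

Hilo, Lodi, Fargo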